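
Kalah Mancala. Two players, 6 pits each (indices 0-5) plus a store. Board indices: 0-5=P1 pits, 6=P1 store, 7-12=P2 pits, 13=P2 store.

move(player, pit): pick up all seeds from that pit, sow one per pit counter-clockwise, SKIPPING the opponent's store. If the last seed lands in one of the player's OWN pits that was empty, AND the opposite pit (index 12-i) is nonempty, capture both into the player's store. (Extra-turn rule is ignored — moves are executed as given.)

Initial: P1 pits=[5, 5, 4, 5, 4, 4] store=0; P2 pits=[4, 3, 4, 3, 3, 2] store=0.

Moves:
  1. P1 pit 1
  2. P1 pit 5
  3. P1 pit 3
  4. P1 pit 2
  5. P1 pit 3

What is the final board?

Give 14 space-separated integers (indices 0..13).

Answer: 5 0 0 0 8 2 4 7 5 6 4 3 2 0

Derivation:
Move 1: P1 pit1 -> P1=[5,0,5,6,5,5](1) P2=[4,3,4,3,3,2](0)
Move 2: P1 pit5 -> P1=[5,0,5,6,5,0](2) P2=[5,4,5,4,3,2](0)
Move 3: P1 pit3 -> P1=[5,0,5,0,6,1](3) P2=[6,5,6,4,3,2](0)
Move 4: P1 pit2 -> P1=[5,0,0,1,7,2](4) P2=[7,5,6,4,3,2](0)
Move 5: P1 pit3 -> P1=[5,0,0,0,8,2](4) P2=[7,5,6,4,3,2](0)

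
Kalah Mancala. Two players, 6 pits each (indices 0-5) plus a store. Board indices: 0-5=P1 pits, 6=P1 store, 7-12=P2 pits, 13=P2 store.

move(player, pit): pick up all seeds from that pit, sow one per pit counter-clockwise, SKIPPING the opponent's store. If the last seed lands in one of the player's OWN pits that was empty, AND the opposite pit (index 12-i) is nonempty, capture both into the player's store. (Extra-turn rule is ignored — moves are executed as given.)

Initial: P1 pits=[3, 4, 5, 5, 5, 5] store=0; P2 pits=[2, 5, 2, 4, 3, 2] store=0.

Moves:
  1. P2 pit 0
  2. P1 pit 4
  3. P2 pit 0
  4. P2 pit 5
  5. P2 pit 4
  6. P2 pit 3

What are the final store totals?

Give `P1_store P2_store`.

Move 1: P2 pit0 -> P1=[3,4,5,5,5,5](0) P2=[0,6,3,4,3,2](0)
Move 2: P1 pit4 -> P1=[3,4,5,5,0,6](1) P2=[1,7,4,4,3,2](0)
Move 3: P2 pit0 -> P1=[3,4,5,5,0,6](1) P2=[0,8,4,4,3,2](0)
Move 4: P2 pit5 -> P1=[4,4,5,5,0,6](1) P2=[0,8,4,4,3,0](1)
Move 5: P2 pit4 -> P1=[5,4,5,5,0,6](1) P2=[0,8,4,4,0,1](2)
Move 6: P2 pit3 -> P1=[6,4,5,5,0,6](1) P2=[0,8,4,0,1,2](3)

Answer: 1 3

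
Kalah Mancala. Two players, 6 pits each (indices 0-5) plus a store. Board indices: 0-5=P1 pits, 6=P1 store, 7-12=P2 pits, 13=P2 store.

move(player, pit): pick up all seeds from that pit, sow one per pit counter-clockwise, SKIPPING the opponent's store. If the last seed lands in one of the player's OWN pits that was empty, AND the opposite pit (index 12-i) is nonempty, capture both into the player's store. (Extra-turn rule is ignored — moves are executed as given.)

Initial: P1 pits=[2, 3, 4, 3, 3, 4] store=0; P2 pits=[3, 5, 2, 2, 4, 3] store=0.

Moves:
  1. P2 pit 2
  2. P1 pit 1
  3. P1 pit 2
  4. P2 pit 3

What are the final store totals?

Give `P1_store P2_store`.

Move 1: P2 pit2 -> P1=[2,3,4,3,3,4](0) P2=[3,5,0,3,5,3](0)
Move 2: P1 pit1 -> P1=[2,0,5,4,4,4](0) P2=[3,5,0,3,5,3](0)
Move 3: P1 pit2 -> P1=[2,0,0,5,5,5](1) P2=[4,5,0,3,5,3](0)
Move 4: P2 pit3 -> P1=[2,0,0,5,5,5](1) P2=[4,5,0,0,6,4](1)

Answer: 1 1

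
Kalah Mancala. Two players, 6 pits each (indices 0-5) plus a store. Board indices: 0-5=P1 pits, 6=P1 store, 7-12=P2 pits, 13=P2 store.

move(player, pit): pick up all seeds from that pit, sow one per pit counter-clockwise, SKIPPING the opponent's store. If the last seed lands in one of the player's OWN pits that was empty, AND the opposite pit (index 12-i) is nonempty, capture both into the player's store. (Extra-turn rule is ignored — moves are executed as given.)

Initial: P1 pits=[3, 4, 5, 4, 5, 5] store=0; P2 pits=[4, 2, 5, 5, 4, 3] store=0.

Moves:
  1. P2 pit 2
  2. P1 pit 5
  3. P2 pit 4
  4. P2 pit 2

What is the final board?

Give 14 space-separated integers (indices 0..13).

Answer: 5 5 6 4 5 0 1 5 3 0 8 0 5 2

Derivation:
Move 1: P2 pit2 -> P1=[4,4,5,4,5,5](0) P2=[4,2,0,6,5,4](1)
Move 2: P1 pit5 -> P1=[4,4,5,4,5,0](1) P2=[5,3,1,7,5,4](1)
Move 3: P2 pit4 -> P1=[5,5,6,4,5,0](1) P2=[5,3,1,7,0,5](2)
Move 4: P2 pit2 -> P1=[5,5,6,4,5,0](1) P2=[5,3,0,8,0,5](2)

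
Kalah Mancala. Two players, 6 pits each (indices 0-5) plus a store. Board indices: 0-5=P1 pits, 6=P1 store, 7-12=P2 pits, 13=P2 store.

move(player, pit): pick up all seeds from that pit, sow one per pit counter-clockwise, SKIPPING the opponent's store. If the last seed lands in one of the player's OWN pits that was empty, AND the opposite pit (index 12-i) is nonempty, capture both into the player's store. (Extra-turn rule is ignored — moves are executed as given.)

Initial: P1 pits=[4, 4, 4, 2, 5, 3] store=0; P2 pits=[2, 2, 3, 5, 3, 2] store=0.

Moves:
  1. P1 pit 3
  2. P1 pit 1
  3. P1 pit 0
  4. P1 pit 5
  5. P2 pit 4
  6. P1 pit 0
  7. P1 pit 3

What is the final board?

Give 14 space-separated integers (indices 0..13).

Move 1: P1 pit3 -> P1=[4,4,4,0,6,4](0) P2=[2,2,3,5,3,2](0)
Move 2: P1 pit1 -> P1=[4,0,5,1,7,5](0) P2=[2,2,3,5,3,2](0)
Move 3: P1 pit0 -> P1=[0,1,6,2,8,5](0) P2=[2,2,3,5,3,2](0)
Move 4: P1 pit5 -> P1=[0,1,6,2,8,0](1) P2=[3,3,4,6,3,2](0)
Move 5: P2 pit4 -> P1=[1,1,6,2,8,0](1) P2=[3,3,4,6,0,3](1)
Move 6: P1 pit0 -> P1=[0,2,6,2,8,0](1) P2=[3,3,4,6,0,3](1)
Move 7: P1 pit3 -> P1=[0,2,6,0,9,0](5) P2=[0,3,4,6,0,3](1)

Answer: 0 2 6 0 9 0 5 0 3 4 6 0 3 1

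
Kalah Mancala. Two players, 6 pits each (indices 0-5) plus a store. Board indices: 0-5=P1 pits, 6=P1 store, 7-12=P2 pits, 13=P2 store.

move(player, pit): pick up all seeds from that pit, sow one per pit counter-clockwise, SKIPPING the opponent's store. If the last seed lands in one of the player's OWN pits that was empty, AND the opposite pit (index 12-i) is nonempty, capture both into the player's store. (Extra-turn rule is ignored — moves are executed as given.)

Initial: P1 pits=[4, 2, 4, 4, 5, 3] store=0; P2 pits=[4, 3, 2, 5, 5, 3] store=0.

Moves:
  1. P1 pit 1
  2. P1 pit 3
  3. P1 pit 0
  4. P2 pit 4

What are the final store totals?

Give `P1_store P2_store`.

Answer: 1 1

Derivation:
Move 1: P1 pit1 -> P1=[4,0,5,5,5,3](0) P2=[4,3,2,5,5,3](0)
Move 2: P1 pit3 -> P1=[4,0,5,0,6,4](1) P2=[5,4,2,5,5,3](0)
Move 3: P1 pit0 -> P1=[0,1,6,1,7,4](1) P2=[5,4,2,5,5,3](0)
Move 4: P2 pit4 -> P1=[1,2,7,1,7,4](1) P2=[5,4,2,5,0,4](1)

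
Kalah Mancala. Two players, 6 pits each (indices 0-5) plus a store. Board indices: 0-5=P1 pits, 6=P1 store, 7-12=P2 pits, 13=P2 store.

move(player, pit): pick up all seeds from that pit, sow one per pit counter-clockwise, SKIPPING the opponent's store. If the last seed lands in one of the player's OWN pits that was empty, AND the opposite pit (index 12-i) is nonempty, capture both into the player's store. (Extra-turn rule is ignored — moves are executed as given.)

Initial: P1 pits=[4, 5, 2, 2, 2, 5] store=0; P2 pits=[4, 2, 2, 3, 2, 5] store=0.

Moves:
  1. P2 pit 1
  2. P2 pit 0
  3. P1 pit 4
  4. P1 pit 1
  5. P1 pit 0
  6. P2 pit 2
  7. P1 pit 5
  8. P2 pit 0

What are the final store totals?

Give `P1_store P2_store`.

Answer: 3 1

Derivation:
Move 1: P2 pit1 -> P1=[4,5,2,2,2,5](0) P2=[4,0,3,4,2,5](0)
Move 2: P2 pit0 -> P1=[4,5,2,2,2,5](0) P2=[0,1,4,5,3,5](0)
Move 3: P1 pit4 -> P1=[4,5,2,2,0,6](1) P2=[0,1,4,5,3,5](0)
Move 4: P1 pit1 -> P1=[4,0,3,3,1,7](2) P2=[0,1,4,5,3,5](0)
Move 5: P1 pit0 -> P1=[0,1,4,4,2,7](2) P2=[0,1,4,5,3,5](0)
Move 6: P2 pit2 -> P1=[0,1,4,4,2,7](2) P2=[0,1,0,6,4,6](1)
Move 7: P1 pit5 -> P1=[0,1,4,4,2,0](3) P2=[1,2,1,7,5,7](1)
Move 8: P2 pit0 -> P1=[0,1,4,4,2,0](3) P2=[0,3,1,7,5,7](1)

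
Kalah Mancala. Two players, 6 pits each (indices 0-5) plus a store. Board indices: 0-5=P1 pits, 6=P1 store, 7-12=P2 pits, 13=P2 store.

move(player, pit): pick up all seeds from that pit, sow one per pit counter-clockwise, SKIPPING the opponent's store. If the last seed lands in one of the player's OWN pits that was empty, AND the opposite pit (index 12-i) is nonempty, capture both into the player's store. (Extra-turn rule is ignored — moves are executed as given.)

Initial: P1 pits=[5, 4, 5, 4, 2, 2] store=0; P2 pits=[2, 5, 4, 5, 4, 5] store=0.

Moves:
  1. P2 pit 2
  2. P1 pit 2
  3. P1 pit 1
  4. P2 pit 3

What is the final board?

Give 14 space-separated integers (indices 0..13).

Move 1: P2 pit2 -> P1=[5,4,5,4,2,2](0) P2=[2,5,0,6,5,6](1)
Move 2: P1 pit2 -> P1=[5,4,0,5,3,3](1) P2=[3,5,0,6,5,6](1)
Move 3: P1 pit1 -> P1=[5,0,1,6,4,4](1) P2=[3,5,0,6,5,6](1)
Move 4: P2 pit3 -> P1=[6,1,2,6,4,4](1) P2=[3,5,0,0,6,7](2)

Answer: 6 1 2 6 4 4 1 3 5 0 0 6 7 2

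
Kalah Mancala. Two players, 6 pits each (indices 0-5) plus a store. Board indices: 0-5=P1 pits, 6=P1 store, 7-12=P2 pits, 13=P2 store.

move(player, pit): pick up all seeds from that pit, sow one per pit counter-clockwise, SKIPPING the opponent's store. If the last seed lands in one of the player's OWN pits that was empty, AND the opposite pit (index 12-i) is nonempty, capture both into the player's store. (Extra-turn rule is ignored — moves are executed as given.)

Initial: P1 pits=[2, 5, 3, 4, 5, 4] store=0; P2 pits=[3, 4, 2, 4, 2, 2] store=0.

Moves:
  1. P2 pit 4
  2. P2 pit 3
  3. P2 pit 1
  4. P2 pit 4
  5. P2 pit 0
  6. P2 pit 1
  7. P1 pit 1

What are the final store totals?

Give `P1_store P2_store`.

Move 1: P2 pit4 -> P1=[2,5,3,4,5,4](0) P2=[3,4,2,4,0,3](1)
Move 2: P2 pit3 -> P1=[3,5,3,4,5,4](0) P2=[3,4,2,0,1,4](2)
Move 3: P2 pit1 -> P1=[3,5,3,4,5,4](0) P2=[3,0,3,1,2,5](2)
Move 4: P2 pit4 -> P1=[3,5,3,4,5,4](0) P2=[3,0,3,1,0,6](3)
Move 5: P2 pit0 -> P1=[3,5,3,4,5,4](0) P2=[0,1,4,2,0,6](3)
Move 6: P2 pit1 -> P1=[3,5,3,4,5,4](0) P2=[0,0,5,2,0,6](3)
Move 7: P1 pit1 -> P1=[3,0,4,5,6,5](1) P2=[0,0,5,2,0,6](3)

Answer: 1 3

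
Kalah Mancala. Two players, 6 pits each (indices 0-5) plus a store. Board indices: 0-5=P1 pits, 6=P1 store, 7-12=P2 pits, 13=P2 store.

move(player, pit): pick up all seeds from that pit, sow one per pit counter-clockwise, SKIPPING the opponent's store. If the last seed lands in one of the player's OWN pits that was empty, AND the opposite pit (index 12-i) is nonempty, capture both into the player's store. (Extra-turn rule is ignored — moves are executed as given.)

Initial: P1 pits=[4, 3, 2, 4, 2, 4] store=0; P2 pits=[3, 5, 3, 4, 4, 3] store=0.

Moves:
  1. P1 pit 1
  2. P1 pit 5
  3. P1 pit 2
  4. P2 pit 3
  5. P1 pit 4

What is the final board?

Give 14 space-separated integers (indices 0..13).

Answer: 5 0 0 6 0 1 7 1 7 4 0 5 4 1

Derivation:
Move 1: P1 pit1 -> P1=[4,0,3,5,3,4](0) P2=[3,5,3,4,4,3](0)
Move 2: P1 pit5 -> P1=[4,0,3,5,3,0](1) P2=[4,6,4,4,4,3](0)
Move 3: P1 pit2 -> P1=[4,0,0,6,4,0](6) P2=[0,6,4,4,4,3](0)
Move 4: P2 pit3 -> P1=[5,0,0,6,4,0](6) P2=[0,6,4,0,5,4](1)
Move 5: P1 pit4 -> P1=[5,0,0,6,0,1](7) P2=[1,7,4,0,5,4](1)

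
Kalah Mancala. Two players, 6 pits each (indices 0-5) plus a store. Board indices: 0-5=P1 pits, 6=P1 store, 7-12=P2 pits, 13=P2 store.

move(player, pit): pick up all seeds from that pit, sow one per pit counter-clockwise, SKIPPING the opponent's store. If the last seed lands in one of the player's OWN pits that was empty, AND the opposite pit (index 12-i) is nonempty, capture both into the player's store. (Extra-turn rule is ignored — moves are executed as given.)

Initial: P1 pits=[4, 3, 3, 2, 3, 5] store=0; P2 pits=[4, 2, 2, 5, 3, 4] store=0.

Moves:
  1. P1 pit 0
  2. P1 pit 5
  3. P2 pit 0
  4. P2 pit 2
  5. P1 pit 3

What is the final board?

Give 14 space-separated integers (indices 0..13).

Answer: 0 4 4 0 5 1 2 0 4 0 8 5 6 1

Derivation:
Move 1: P1 pit0 -> P1=[0,4,4,3,4,5](0) P2=[4,2,2,5,3,4](0)
Move 2: P1 pit5 -> P1=[0,4,4,3,4,0](1) P2=[5,3,3,6,3,4](0)
Move 3: P2 pit0 -> P1=[0,4,4,3,4,0](1) P2=[0,4,4,7,4,5](0)
Move 4: P2 pit2 -> P1=[0,4,4,3,4,0](1) P2=[0,4,0,8,5,6](1)
Move 5: P1 pit3 -> P1=[0,4,4,0,5,1](2) P2=[0,4,0,8,5,6](1)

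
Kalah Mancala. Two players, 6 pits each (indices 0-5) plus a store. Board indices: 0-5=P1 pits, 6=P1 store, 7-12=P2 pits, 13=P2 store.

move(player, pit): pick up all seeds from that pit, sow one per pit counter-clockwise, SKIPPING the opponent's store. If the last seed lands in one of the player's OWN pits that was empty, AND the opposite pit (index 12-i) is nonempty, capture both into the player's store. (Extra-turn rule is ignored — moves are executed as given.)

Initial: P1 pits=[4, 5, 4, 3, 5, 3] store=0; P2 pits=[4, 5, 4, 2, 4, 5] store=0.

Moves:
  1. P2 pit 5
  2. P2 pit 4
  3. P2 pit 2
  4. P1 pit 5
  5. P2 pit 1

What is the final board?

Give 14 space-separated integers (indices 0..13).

Answer: 7 7 5 4 5 0 1 5 0 1 4 2 3 4

Derivation:
Move 1: P2 pit5 -> P1=[5,6,5,4,5,3](0) P2=[4,5,4,2,4,0](1)
Move 2: P2 pit4 -> P1=[6,7,5,4,5,3](0) P2=[4,5,4,2,0,1](2)
Move 3: P2 pit2 -> P1=[6,7,5,4,5,3](0) P2=[4,5,0,3,1,2](3)
Move 4: P1 pit5 -> P1=[6,7,5,4,5,0](1) P2=[5,6,0,3,1,2](3)
Move 5: P2 pit1 -> P1=[7,7,5,4,5,0](1) P2=[5,0,1,4,2,3](4)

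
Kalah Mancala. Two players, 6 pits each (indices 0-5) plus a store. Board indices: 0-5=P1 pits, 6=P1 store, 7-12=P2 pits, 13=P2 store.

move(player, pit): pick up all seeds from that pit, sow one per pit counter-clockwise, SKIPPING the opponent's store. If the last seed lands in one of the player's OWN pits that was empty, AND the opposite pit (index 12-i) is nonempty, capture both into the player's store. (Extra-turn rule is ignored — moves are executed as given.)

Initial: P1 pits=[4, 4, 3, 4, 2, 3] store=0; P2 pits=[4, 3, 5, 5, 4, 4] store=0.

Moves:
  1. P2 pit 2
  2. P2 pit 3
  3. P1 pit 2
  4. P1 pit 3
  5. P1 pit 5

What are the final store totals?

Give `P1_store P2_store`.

Answer: 3 2

Derivation:
Move 1: P2 pit2 -> P1=[5,4,3,4,2,3](0) P2=[4,3,0,6,5,5](1)
Move 2: P2 pit3 -> P1=[6,5,4,4,2,3](0) P2=[4,3,0,0,6,6](2)
Move 3: P1 pit2 -> P1=[6,5,0,5,3,4](1) P2=[4,3,0,0,6,6](2)
Move 4: P1 pit3 -> P1=[6,5,0,0,4,5](2) P2=[5,4,0,0,6,6](2)
Move 5: P1 pit5 -> P1=[6,5,0,0,4,0](3) P2=[6,5,1,1,6,6](2)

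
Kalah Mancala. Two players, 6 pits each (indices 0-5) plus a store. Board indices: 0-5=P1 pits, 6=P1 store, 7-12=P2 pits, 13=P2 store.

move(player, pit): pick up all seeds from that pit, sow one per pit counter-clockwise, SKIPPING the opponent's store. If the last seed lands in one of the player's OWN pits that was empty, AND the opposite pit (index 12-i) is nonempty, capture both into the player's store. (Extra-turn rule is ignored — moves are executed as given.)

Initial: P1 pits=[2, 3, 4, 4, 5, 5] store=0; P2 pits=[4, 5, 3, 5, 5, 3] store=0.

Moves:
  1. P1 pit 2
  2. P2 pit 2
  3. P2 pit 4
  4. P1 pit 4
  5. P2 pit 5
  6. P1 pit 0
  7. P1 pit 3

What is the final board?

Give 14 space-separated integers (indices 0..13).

Answer: 0 6 3 0 1 8 10 6 1 2 8 1 0 2

Derivation:
Move 1: P1 pit2 -> P1=[2,3,0,5,6,6](1) P2=[4,5,3,5,5,3](0)
Move 2: P2 pit2 -> P1=[2,3,0,5,6,6](1) P2=[4,5,0,6,6,4](0)
Move 3: P2 pit4 -> P1=[3,4,1,6,6,6](1) P2=[4,5,0,6,0,5](1)
Move 4: P1 pit4 -> P1=[3,4,1,6,0,7](2) P2=[5,6,1,7,0,5](1)
Move 5: P2 pit5 -> P1=[4,5,2,7,0,7](2) P2=[5,6,1,7,0,0](2)
Move 6: P1 pit0 -> P1=[0,6,3,8,0,7](9) P2=[5,0,1,7,0,0](2)
Move 7: P1 pit3 -> P1=[0,6,3,0,1,8](10) P2=[6,1,2,8,1,0](2)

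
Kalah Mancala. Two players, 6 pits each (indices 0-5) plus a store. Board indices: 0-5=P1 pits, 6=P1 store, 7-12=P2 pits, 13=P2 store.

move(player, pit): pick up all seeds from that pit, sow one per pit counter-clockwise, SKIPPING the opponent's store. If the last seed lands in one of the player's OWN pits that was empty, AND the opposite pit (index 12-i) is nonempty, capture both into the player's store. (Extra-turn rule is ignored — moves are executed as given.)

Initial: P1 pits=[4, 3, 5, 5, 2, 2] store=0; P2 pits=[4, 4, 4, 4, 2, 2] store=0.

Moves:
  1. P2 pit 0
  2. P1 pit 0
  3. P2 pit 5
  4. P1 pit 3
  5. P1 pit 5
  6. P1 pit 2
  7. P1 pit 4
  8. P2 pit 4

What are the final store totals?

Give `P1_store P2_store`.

Move 1: P2 pit0 -> P1=[4,3,5,5,2,2](0) P2=[0,5,5,5,3,2](0)
Move 2: P1 pit0 -> P1=[0,4,6,6,3,2](0) P2=[0,5,5,5,3,2](0)
Move 3: P2 pit5 -> P1=[1,4,6,6,3,2](0) P2=[0,5,5,5,3,0](1)
Move 4: P1 pit3 -> P1=[1,4,6,0,4,3](1) P2=[1,6,6,5,3,0](1)
Move 5: P1 pit5 -> P1=[1,4,6,0,4,0](2) P2=[2,7,6,5,3,0](1)
Move 6: P1 pit2 -> P1=[1,4,0,1,5,1](3) P2=[3,8,6,5,3,0](1)
Move 7: P1 pit4 -> P1=[1,4,0,1,0,2](4) P2=[4,9,7,5,3,0](1)
Move 8: P2 pit4 -> P1=[2,4,0,1,0,2](4) P2=[4,9,7,5,0,1](2)

Answer: 4 2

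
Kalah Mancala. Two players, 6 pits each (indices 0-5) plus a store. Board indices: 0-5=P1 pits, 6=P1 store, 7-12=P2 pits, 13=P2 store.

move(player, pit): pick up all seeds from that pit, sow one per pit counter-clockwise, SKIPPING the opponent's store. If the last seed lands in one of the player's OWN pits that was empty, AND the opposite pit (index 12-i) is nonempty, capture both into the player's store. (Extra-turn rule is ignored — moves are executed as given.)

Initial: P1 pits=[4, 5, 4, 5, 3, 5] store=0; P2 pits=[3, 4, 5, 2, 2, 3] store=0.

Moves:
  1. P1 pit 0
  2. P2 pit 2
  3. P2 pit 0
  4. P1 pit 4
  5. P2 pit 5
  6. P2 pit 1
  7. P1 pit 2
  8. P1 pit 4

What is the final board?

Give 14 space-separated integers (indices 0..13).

Move 1: P1 pit0 -> P1=[0,6,5,6,4,5](0) P2=[3,4,5,2,2,3](0)
Move 2: P2 pit2 -> P1=[1,6,5,6,4,5](0) P2=[3,4,0,3,3,4](1)
Move 3: P2 pit0 -> P1=[1,6,5,6,4,5](0) P2=[0,5,1,4,3,4](1)
Move 4: P1 pit4 -> P1=[1,6,5,6,0,6](1) P2=[1,6,1,4,3,4](1)
Move 5: P2 pit5 -> P1=[2,7,6,6,0,6](1) P2=[1,6,1,4,3,0](2)
Move 6: P2 pit1 -> P1=[3,7,6,6,0,6](1) P2=[1,0,2,5,4,1](3)
Move 7: P1 pit2 -> P1=[3,7,0,7,1,7](2) P2=[2,1,2,5,4,1](3)
Move 8: P1 pit4 -> P1=[3,7,0,7,0,8](2) P2=[2,1,2,5,4,1](3)

Answer: 3 7 0 7 0 8 2 2 1 2 5 4 1 3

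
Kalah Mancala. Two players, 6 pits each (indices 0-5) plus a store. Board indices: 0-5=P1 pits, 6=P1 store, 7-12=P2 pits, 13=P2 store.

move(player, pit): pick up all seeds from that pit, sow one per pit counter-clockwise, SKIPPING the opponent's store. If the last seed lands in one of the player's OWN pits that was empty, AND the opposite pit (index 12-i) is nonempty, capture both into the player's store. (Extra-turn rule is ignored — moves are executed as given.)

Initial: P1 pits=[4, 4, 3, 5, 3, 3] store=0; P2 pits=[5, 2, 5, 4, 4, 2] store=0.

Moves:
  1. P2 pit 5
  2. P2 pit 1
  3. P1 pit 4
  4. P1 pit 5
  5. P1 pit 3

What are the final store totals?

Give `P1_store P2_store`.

Answer: 3 1

Derivation:
Move 1: P2 pit5 -> P1=[5,4,3,5,3,3](0) P2=[5,2,5,4,4,0](1)
Move 2: P2 pit1 -> P1=[5,4,3,5,3,3](0) P2=[5,0,6,5,4,0](1)
Move 3: P1 pit4 -> P1=[5,4,3,5,0,4](1) P2=[6,0,6,5,4,0](1)
Move 4: P1 pit5 -> P1=[5,4,3,5,0,0](2) P2=[7,1,7,5,4,0](1)
Move 5: P1 pit3 -> P1=[5,4,3,0,1,1](3) P2=[8,2,7,5,4,0](1)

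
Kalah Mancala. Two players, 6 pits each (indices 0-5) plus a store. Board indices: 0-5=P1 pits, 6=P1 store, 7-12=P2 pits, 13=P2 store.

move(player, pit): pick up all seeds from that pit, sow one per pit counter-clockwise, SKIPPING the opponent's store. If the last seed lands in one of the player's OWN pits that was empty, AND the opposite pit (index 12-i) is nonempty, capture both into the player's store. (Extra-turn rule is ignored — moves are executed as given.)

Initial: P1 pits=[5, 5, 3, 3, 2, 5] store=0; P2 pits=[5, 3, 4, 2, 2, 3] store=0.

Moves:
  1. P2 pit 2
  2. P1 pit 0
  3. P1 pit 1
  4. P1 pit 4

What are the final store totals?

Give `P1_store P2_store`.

Answer: 2 1

Derivation:
Move 1: P2 pit2 -> P1=[5,5,3,3,2,5](0) P2=[5,3,0,3,3,4](1)
Move 2: P1 pit0 -> P1=[0,6,4,4,3,6](0) P2=[5,3,0,3,3,4](1)
Move 3: P1 pit1 -> P1=[0,0,5,5,4,7](1) P2=[6,3,0,3,3,4](1)
Move 4: P1 pit4 -> P1=[0,0,5,5,0,8](2) P2=[7,4,0,3,3,4](1)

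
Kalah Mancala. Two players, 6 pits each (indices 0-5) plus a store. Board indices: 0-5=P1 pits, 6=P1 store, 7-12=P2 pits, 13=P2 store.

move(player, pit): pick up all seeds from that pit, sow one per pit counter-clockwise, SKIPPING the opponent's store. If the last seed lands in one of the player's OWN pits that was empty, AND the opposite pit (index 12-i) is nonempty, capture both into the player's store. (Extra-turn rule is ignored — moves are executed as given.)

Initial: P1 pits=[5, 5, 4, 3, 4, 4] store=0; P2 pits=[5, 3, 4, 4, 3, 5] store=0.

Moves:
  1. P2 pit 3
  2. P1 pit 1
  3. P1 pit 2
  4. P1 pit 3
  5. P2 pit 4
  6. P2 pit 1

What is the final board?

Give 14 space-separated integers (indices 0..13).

Move 1: P2 pit3 -> P1=[6,5,4,3,4,4](0) P2=[5,3,4,0,4,6](1)
Move 2: P1 pit1 -> P1=[6,0,5,4,5,5](1) P2=[5,3,4,0,4,6](1)
Move 3: P1 pit2 -> P1=[6,0,0,5,6,6](2) P2=[6,3,4,0,4,6](1)
Move 4: P1 pit3 -> P1=[6,0,0,0,7,7](3) P2=[7,4,4,0,4,6](1)
Move 5: P2 pit4 -> P1=[7,1,0,0,7,7](3) P2=[7,4,4,0,0,7](2)
Move 6: P2 pit1 -> P1=[7,1,0,0,7,7](3) P2=[7,0,5,1,1,8](2)

Answer: 7 1 0 0 7 7 3 7 0 5 1 1 8 2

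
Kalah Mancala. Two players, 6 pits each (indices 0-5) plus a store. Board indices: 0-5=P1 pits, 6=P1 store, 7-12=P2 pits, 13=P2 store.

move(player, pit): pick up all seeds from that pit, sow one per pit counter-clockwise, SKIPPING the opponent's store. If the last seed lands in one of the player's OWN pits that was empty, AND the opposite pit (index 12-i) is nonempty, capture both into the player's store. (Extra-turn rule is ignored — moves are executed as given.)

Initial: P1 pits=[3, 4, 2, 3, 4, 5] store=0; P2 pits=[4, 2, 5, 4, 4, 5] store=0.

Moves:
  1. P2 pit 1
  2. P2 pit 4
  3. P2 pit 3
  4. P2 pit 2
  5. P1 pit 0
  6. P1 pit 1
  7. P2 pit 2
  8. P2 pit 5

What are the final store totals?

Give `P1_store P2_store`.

Move 1: P2 pit1 -> P1=[3,4,2,3,4,5](0) P2=[4,0,6,5,4,5](0)
Move 2: P2 pit4 -> P1=[4,5,2,3,4,5](0) P2=[4,0,6,5,0,6](1)
Move 3: P2 pit3 -> P1=[5,6,2,3,4,5](0) P2=[4,0,6,0,1,7](2)
Move 4: P2 pit2 -> P1=[6,7,2,3,4,5](0) P2=[4,0,0,1,2,8](3)
Move 5: P1 pit0 -> P1=[0,8,3,4,5,6](1) P2=[4,0,0,1,2,8](3)
Move 6: P1 pit1 -> P1=[0,0,4,5,6,7](2) P2=[5,1,1,1,2,8](3)
Move 7: P2 pit2 -> P1=[0,0,4,5,6,7](2) P2=[5,1,0,2,2,8](3)
Move 8: P2 pit5 -> P1=[1,1,5,6,7,8](2) P2=[6,1,0,2,2,0](4)

Answer: 2 4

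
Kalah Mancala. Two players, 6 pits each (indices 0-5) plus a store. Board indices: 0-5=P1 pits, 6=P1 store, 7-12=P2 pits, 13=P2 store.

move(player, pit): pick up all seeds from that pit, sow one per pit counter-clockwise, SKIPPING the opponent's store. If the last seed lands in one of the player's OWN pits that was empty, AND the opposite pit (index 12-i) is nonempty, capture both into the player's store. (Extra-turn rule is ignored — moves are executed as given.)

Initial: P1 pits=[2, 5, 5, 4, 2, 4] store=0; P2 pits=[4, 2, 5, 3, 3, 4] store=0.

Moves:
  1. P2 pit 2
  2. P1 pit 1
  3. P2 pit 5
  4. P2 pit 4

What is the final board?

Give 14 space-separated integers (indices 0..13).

Answer: 5 2 7 6 3 5 1 4 2 0 4 0 1 3

Derivation:
Move 1: P2 pit2 -> P1=[3,5,5,4,2,4](0) P2=[4,2,0,4,4,5](1)
Move 2: P1 pit1 -> P1=[3,0,6,5,3,5](1) P2=[4,2,0,4,4,5](1)
Move 3: P2 pit5 -> P1=[4,1,7,6,3,5](1) P2=[4,2,0,4,4,0](2)
Move 4: P2 pit4 -> P1=[5,2,7,6,3,5](1) P2=[4,2,0,4,0,1](3)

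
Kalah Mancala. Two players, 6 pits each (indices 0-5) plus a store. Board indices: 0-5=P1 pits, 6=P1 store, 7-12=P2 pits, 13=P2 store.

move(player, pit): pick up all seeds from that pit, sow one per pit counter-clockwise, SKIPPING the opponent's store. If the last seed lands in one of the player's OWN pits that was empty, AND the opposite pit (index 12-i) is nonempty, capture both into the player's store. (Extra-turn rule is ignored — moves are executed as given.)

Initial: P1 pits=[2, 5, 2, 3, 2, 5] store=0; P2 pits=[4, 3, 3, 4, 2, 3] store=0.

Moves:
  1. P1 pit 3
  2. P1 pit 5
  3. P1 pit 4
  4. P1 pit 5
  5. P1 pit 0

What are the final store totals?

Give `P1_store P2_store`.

Answer: 4 0

Derivation:
Move 1: P1 pit3 -> P1=[2,5,2,0,3,6](1) P2=[4,3,3,4,2,3](0)
Move 2: P1 pit5 -> P1=[2,5,2,0,3,0](2) P2=[5,4,4,5,3,3](0)
Move 3: P1 pit4 -> P1=[2,5,2,0,0,1](3) P2=[6,4,4,5,3,3](0)
Move 4: P1 pit5 -> P1=[2,5,2,0,0,0](4) P2=[6,4,4,5,3,3](0)
Move 5: P1 pit0 -> P1=[0,6,3,0,0,0](4) P2=[6,4,4,5,3,3](0)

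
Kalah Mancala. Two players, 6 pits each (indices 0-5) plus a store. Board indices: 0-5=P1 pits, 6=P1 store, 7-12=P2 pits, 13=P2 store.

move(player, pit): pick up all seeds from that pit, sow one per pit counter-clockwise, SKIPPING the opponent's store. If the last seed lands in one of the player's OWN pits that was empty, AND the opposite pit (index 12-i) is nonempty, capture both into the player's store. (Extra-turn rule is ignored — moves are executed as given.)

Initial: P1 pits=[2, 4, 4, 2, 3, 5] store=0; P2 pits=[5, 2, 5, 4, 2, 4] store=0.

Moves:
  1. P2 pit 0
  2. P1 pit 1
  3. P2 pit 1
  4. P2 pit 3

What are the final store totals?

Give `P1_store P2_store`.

Answer: 0 1

Derivation:
Move 1: P2 pit0 -> P1=[2,4,4,2,3,5](0) P2=[0,3,6,5,3,5](0)
Move 2: P1 pit1 -> P1=[2,0,5,3,4,6](0) P2=[0,3,6,5,3,5](0)
Move 3: P2 pit1 -> P1=[2,0,5,3,4,6](0) P2=[0,0,7,6,4,5](0)
Move 4: P2 pit3 -> P1=[3,1,6,3,4,6](0) P2=[0,0,7,0,5,6](1)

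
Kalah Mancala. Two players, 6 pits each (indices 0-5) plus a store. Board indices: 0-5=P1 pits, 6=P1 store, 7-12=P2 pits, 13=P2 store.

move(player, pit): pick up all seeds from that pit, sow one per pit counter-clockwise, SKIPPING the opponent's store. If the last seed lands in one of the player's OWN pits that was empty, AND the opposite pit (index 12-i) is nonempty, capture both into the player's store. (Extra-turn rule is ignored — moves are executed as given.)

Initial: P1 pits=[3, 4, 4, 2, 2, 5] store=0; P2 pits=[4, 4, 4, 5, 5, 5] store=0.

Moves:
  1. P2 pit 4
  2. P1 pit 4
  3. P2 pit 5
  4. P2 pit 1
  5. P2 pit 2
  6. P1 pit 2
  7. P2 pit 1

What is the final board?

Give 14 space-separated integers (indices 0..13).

Move 1: P2 pit4 -> P1=[4,5,5,2,2,5](0) P2=[4,4,4,5,0,6](1)
Move 2: P1 pit4 -> P1=[4,5,5,2,0,6](1) P2=[4,4,4,5,0,6](1)
Move 3: P2 pit5 -> P1=[5,6,6,3,1,6](1) P2=[4,4,4,5,0,0](2)
Move 4: P2 pit1 -> P1=[0,6,6,3,1,6](1) P2=[4,0,5,6,1,0](8)
Move 5: P2 pit2 -> P1=[1,6,6,3,1,6](1) P2=[4,0,0,7,2,1](9)
Move 6: P1 pit2 -> P1=[1,6,0,4,2,7](2) P2=[5,1,0,7,2,1](9)
Move 7: P2 pit1 -> P1=[1,6,0,0,2,7](2) P2=[5,0,0,7,2,1](14)

Answer: 1 6 0 0 2 7 2 5 0 0 7 2 1 14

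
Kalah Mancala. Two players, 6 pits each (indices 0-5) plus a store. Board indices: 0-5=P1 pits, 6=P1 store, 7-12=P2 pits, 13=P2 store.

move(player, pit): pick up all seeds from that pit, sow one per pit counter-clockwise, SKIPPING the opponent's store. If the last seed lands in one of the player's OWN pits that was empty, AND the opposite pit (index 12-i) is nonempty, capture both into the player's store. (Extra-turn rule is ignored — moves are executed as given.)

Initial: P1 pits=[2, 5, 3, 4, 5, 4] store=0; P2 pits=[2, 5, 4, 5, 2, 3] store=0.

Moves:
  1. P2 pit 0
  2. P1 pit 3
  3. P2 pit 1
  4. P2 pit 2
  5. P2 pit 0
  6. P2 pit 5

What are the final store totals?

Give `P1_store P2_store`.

Answer: 1 10

Derivation:
Move 1: P2 pit0 -> P1=[2,5,3,4,5,4](0) P2=[0,6,5,5,2,3](0)
Move 2: P1 pit3 -> P1=[2,5,3,0,6,5](1) P2=[1,6,5,5,2,3](0)
Move 3: P2 pit1 -> P1=[3,5,3,0,6,5](1) P2=[1,0,6,6,3,4](1)
Move 4: P2 pit2 -> P1=[4,6,3,0,6,5](1) P2=[1,0,0,7,4,5](2)
Move 5: P2 pit0 -> P1=[4,6,3,0,0,5](1) P2=[0,0,0,7,4,5](9)
Move 6: P2 pit5 -> P1=[5,7,4,1,0,5](1) P2=[0,0,0,7,4,0](10)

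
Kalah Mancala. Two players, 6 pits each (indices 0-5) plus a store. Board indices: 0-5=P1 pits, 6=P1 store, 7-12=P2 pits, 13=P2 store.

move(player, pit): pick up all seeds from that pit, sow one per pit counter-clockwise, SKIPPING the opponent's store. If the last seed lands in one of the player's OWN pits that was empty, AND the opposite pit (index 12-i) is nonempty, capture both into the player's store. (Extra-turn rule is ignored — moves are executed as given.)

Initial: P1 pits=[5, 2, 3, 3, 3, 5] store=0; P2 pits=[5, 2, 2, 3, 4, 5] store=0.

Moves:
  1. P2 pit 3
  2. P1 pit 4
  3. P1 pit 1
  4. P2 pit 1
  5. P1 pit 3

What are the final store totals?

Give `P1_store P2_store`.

Answer: 2 6

Derivation:
Move 1: P2 pit3 -> P1=[5,2,3,3,3,5](0) P2=[5,2,2,0,5,6](1)
Move 2: P1 pit4 -> P1=[5,2,3,3,0,6](1) P2=[6,2,2,0,5,6](1)
Move 3: P1 pit1 -> P1=[5,0,4,4,0,6](1) P2=[6,2,2,0,5,6](1)
Move 4: P2 pit1 -> P1=[5,0,0,4,0,6](1) P2=[6,0,3,0,5,6](6)
Move 5: P1 pit3 -> P1=[5,0,0,0,1,7](2) P2=[7,0,3,0,5,6](6)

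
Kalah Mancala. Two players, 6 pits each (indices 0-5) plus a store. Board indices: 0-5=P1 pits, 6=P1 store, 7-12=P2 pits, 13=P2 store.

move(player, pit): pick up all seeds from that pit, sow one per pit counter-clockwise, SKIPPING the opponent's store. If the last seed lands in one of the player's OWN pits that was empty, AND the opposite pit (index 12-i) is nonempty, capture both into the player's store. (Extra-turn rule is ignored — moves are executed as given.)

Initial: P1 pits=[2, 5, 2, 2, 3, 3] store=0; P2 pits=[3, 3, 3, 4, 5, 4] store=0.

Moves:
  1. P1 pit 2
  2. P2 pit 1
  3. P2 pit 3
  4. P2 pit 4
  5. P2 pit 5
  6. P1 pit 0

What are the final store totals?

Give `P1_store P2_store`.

Move 1: P1 pit2 -> P1=[2,5,0,3,4,3](0) P2=[3,3,3,4,5,4](0)
Move 2: P2 pit1 -> P1=[2,5,0,3,4,3](0) P2=[3,0,4,5,6,4](0)
Move 3: P2 pit3 -> P1=[3,6,0,3,4,3](0) P2=[3,0,4,0,7,5](1)
Move 4: P2 pit4 -> P1=[4,7,1,4,5,3](0) P2=[3,0,4,0,0,6](2)
Move 5: P2 pit5 -> P1=[5,8,2,5,6,3](0) P2=[3,0,4,0,0,0](3)
Move 6: P1 pit0 -> P1=[0,9,3,6,7,4](0) P2=[3,0,4,0,0,0](3)

Answer: 0 3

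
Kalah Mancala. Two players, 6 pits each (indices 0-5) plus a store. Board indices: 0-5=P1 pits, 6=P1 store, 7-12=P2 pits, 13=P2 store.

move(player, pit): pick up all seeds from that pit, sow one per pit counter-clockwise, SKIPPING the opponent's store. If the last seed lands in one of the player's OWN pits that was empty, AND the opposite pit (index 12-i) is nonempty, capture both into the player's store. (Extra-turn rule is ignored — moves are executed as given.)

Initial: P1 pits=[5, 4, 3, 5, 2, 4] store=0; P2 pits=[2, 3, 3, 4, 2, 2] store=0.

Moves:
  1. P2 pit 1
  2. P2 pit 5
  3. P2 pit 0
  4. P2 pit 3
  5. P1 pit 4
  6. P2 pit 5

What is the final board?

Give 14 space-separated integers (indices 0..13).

Move 1: P2 pit1 -> P1=[5,4,3,5,2,4](0) P2=[2,0,4,5,3,2](0)
Move 2: P2 pit5 -> P1=[6,4,3,5,2,4](0) P2=[2,0,4,5,3,0](1)
Move 3: P2 pit0 -> P1=[6,4,3,5,2,4](0) P2=[0,1,5,5,3,0](1)
Move 4: P2 pit3 -> P1=[7,5,3,5,2,4](0) P2=[0,1,5,0,4,1](2)
Move 5: P1 pit4 -> P1=[7,5,3,5,0,5](1) P2=[0,1,5,0,4,1](2)
Move 6: P2 pit5 -> P1=[7,5,3,5,0,5](1) P2=[0,1,5,0,4,0](3)

Answer: 7 5 3 5 0 5 1 0 1 5 0 4 0 3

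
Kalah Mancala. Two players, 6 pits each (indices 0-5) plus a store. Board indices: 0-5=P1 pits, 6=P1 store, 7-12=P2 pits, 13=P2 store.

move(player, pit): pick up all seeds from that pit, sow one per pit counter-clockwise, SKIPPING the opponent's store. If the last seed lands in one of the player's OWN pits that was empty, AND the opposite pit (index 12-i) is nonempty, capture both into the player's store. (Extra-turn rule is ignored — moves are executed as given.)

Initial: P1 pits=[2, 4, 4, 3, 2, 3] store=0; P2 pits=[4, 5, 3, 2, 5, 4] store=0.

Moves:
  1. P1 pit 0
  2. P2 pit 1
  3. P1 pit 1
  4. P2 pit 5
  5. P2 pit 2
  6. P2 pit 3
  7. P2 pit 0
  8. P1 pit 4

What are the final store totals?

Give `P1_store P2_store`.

Answer: 2 4

Derivation:
Move 1: P1 pit0 -> P1=[0,5,5,3,2,3](0) P2=[4,5,3,2,5,4](0)
Move 2: P2 pit1 -> P1=[0,5,5,3,2,3](0) P2=[4,0,4,3,6,5](1)
Move 3: P1 pit1 -> P1=[0,0,6,4,3,4](1) P2=[4,0,4,3,6,5](1)
Move 4: P2 pit5 -> P1=[1,1,7,5,3,4](1) P2=[4,0,4,3,6,0](2)
Move 5: P2 pit2 -> P1=[1,1,7,5,3,4](1) P2=[4,0,0,4,7,1](3)
Move 6: P2 pit3 -> P1=[2,1,7,5,3,4](1) P2=[4,0,0,0,8,2](4)
Move 7: P2 pit0 -> P1=[2,1,7,5,3,4](1) P2=[0,1,1,1,9,2](4)
Move 8: P1 pit4 -> P1=[2,1,7,5,0,5](2) P2=[1,1,1,1,9,2](4)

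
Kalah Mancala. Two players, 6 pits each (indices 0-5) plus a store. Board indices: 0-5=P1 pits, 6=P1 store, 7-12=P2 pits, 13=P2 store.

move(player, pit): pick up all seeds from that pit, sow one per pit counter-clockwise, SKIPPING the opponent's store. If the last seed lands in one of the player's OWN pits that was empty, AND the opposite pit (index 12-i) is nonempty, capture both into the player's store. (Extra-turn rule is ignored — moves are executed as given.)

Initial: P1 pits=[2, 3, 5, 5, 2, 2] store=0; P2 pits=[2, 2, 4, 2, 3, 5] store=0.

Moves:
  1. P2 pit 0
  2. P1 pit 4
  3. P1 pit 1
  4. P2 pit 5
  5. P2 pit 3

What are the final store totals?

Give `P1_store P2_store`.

Move 1: P2 pit0 -> P1=[2,3,5,5,2,2](0) P2=[0,3,5,2,3,5](0)
Move 2: P1 pit4 -> P1=[2,3,5,5,0,3](1) P2=[0,3,5,2,3,5](0)
Move 3: P1 pit1 -> P1=[2,0,6,6,0,3](5) P2=[0,0,5,2,3,5](0)
Move 4: P2 pit5 -> P1=[3,1,7,7,0,3](5) P2=[0,0,5,2,3,0](1)
Move 5: P2 pit3 -> P1=[0,1,7,7,0,3](5) P2=[0,0,5,0,4,0](5)

Answer: 5 5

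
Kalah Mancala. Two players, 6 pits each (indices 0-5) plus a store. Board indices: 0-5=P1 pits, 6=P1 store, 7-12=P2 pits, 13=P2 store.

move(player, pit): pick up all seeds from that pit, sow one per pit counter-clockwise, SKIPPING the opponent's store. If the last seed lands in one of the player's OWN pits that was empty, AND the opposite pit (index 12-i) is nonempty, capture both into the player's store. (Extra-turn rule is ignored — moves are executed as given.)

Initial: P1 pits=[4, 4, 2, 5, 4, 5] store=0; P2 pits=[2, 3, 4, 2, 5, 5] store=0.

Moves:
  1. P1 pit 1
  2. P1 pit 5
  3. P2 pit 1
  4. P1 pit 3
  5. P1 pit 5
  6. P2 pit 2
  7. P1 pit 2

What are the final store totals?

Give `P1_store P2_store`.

Move 1: P1 pit1 -> P1=[4,0,3,6,5,6](0) P2=[2,3,4,2,5,5](0)
Move 2: P1 pit5 -> P1=[4,0,3,6,5,0](1) P2=[3,4,5,3,6,5](0)
Move 3: P2 pit1 -> P1=[4,0,3,6,5,0](1) P2=[3,0,6,4,7,6](0)
Move 4: P1 pit3 -> P1=[4,0,3,0,6,1](2) P2=[4,1,7,4,7,6](0)
Move 5: P1 pit5 -> P1=[4,0,3,0,6,0](3) P2=[4,1,7,4,7,6](0)
Move 6: P2 pit2 -> P1=[5,1,4,0,6,0](3) P2=[4,1,0,5,8,7](1)
Move 7: P1 pit2 -> P1=[5,1,0,1,7,1](4) P2=[4,1,0,5,8,7](1)

Answer: 4 1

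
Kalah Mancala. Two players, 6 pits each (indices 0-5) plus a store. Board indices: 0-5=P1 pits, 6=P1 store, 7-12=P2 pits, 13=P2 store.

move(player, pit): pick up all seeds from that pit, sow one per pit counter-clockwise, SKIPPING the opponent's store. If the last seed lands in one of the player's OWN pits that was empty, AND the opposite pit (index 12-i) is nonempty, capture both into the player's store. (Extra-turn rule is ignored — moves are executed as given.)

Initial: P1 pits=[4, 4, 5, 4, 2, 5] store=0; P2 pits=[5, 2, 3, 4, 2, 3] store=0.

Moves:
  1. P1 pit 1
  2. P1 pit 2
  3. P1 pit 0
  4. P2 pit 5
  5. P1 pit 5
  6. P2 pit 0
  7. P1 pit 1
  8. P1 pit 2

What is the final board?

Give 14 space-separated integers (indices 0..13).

Move 1: P1 pit1 -> P1=[4,0,6,5,3,6](0) P2=[5,2,3,4,2,3](0)
Move 2: P1 pit2 -> P1=[4,0,0,6,4,7](1) P2=[6,3,3,4,2,3](0)
Move 3: P1 pit0 -> P1=[0,1,1,7,5,7](1) P2=[6,3,3,4,2,3](0)
Move 4: P2 pit5 -> P1=[1,2,1,7,5,7](1) P2=[6,3,3,4,2,0](1)
Move 5: P1 pit5 -> P1=[1,2,1,7,5,0](2) P2=[7,4,4,5,3,1](1)
Move 6: P2 pit0 -> P1=[2,2,1,7,5,0](2) P2=[0,5,5,6,4,2](2)
Move 7: P1 pit1 -> P1=[2,0,2,8,5,0](2) P2=[0,5,5,6,4,2](2)
Move 8: P1 pit2 -> P1=[2,0,0,9,6,0](2) P2=[0,5,5,6,4,2](2)

Answer: 2 0 0 9 6 0 2 0 5 5 6 4 2 2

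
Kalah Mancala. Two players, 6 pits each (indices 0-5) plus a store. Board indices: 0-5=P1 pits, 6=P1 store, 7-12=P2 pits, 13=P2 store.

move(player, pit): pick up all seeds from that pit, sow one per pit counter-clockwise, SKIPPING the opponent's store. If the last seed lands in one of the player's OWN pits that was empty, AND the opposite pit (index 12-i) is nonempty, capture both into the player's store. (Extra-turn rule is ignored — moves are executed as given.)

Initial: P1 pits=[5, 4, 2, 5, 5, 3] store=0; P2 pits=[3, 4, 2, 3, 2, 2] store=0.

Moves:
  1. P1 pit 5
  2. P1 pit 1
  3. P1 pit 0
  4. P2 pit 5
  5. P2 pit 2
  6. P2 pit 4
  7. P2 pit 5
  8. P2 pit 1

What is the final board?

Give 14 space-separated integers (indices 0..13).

Move 1: P1 pit5 -> P1=[5,4,2,5,5,0](1) P2=[4,5,2,3,2,2](0)
Move 2: P1 pit1 -> P1=[5,0,3,6,6,0](6) P2=[0,5,2,3,2,2](0)
Move 3: P1 pit0 -> P1=[0,1,4,7,7,1](6) P2=[0,5,2,3,2,2](0)
Move 4: P2 pit5 -> P1=[1,1,4,7,7,1](6) P2=[0,5,2,3,2,0](1)
Move 5: P2 pit2 -> P1=[1,1,4,7,7,1](6) P2=[0,5,0,4,3,0](1)
Move 6: P2 pit4 -> P1=[2,1,4,7,7,1](6) P2=[0,5,0,4,0,1](2)
Move 7: P2 pit5 -> P1=[2,1,4,7,7,1](6) P2=[0,5,0,4,0,0](3)
Move 8: P2 pit1 -> P1=[2,1,4,7,7,1](6) P2=[0,0,1,5,1,1](4)

Answer: 2 1 4 7 7 1 6 0 0 1 5 1 1 4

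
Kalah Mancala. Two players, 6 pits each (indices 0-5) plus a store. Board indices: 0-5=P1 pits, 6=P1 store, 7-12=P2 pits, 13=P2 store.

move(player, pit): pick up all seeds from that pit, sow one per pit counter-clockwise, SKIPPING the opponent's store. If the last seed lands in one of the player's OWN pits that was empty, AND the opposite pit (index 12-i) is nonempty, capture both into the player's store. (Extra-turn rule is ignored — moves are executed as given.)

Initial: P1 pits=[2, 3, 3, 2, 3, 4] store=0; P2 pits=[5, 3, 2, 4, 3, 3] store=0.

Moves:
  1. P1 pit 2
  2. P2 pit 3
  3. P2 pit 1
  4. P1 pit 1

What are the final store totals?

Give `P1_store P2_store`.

Answer: 0 1

Derivation:
Move 1: P1 pit2 -> P1=[2,3,0,3,4,5](0) P2=[5,3,2,4,3,3](0)
Move 2: P2 pit3 -> P1=[3,3,0,3,4,5](0) P2=[5,3,2,0,4,4](1)
Move 3: P2 pit1 -> P1=[3,3,0,3,4,5](0) P2=[5,0,3,1,5,4](1)
Move 4: P1 pit1 -> P1=[3,0,1,4,5,5](0) P2=[5,0,3,1,5,4](1)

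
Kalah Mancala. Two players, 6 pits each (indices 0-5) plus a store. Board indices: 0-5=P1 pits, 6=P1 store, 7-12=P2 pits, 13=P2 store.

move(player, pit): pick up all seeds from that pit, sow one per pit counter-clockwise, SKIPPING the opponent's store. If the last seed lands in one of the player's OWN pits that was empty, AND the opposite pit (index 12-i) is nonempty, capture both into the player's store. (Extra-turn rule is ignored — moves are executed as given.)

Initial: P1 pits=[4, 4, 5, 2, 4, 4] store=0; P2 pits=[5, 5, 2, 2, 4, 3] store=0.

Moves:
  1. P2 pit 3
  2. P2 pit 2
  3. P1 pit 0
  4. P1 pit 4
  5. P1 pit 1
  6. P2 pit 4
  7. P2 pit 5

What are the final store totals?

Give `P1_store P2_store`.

Move 1: P2 pit3 -> P1=[4,4,5,2,4,4](0) P2=[5,5,2,0,5,4](0)
Move 2: P2 pit2 -> P1=[4,4,5,2,4,4](0) P2=[5,5,0,1,6,4](0)
Move 3: P1 pit0 -> P1=[0,5,6,3,5,4](0) P2=[5,5,0,1,6,4](0)
Move 4: P1 pit4 -> P1=[0,5,6,3,0,5](1) P2=[6,6,1,1,6,4](0)
Move 5: P1 pit1 -> P1=[0,0,7,4,1,6](2) P2=[6,6,1,1,6,4](0)
Move 6: P2 pit4 -> P1=[1,1,8,5,1,6](2) P2=[6,6,1,1,0,5](1)
Move 7: P2 pit5 -> P1=[2,2,9,6,1,6](2) P2=[6,6,1,1,0,0](2)

Answer: 2 2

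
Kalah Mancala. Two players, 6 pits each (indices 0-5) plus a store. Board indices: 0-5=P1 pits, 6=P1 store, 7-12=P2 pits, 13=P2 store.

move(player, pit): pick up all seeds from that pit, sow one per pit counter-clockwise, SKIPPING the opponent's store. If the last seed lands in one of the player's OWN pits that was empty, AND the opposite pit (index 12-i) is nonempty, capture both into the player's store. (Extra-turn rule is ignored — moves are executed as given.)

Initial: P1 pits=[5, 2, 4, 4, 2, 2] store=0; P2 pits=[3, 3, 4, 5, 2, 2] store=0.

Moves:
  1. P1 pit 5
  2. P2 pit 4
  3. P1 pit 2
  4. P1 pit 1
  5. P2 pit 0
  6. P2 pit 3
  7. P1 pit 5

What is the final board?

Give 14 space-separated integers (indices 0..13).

Answer: 6 1 2 6 3 0 3 0 4 5 0 2 4 2

Derivation:
Move 1: P1 pit5 -> P1=[5,2,4,4,2,0](1) P2=[4,3,4,5,2,2](0)
Move 2: P2 pit4 -> P1=[5,2,4,4,2,0](1) P2=[4,3,4,5,0,3](1)
Move 3: P1 pit2 -> P1=[5,2,0,5,3,1](2) P2=[4,3,4,5,0,3](1)
Move 4: P1 pit1 -> P1=[5,0,1,6,3,1](2) P2=[4,3,4,5,0,3](1)
Move 5: P2 pit0 -> P1=[5,0,1,6,3,1](2) P2=[0,4,5,6,1,3](1)
Move 6: P2 pit3 -> P1=[6,1,2,6,3,1](2) P2=[0,4,5,0,2,4](2)
Move 7: P1 pit5 -> P1=[6,1,2,6,3,0](3) P2=[0,4,5,0,2,4](2)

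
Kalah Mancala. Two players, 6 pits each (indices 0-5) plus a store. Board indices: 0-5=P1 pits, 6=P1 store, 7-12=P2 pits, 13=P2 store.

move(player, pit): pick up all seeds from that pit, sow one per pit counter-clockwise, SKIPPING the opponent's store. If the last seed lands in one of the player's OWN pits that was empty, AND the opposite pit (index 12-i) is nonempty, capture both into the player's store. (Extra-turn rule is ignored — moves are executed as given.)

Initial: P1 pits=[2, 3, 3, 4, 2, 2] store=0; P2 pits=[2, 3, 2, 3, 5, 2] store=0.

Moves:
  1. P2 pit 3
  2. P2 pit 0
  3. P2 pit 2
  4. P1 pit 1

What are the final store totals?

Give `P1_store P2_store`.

Answer: 0 1

Derivation:
Move 1: P2 pit3 -> P1=[2,3,3,4,2,2](0) P2=[2,3,2,0,6,3](1)
Move 2: P2 pit0 -> P1=[2,3,3,4,2,2](0) P2=[0,4,3,0,6,3](1)
Move 3: P2 pit2 -> P1=[2,3,3,4,2,2](0) P2=[0,4,0,1,7,4](1)
Move 4: P1 pit1 -> P1=[2,0,4,5,3,2](0) P2=[0,4,0,1,7,4](1)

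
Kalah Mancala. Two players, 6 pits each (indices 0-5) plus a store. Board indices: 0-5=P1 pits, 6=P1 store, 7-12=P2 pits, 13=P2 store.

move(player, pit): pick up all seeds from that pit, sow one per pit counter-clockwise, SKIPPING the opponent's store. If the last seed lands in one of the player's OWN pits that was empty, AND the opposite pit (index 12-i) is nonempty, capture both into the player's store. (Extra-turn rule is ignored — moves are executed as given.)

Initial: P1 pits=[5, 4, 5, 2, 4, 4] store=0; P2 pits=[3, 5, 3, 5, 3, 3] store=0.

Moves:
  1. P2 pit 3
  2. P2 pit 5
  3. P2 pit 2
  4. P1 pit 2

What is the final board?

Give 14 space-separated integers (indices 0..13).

Answer: 0 6 0 3 5 5 1 4 6 0 1 5 0 10

Derivation:
Move 1: P2 pit3 -> P1=[6,5,5,2,4,4](0) P2=[3,5,3,0,4,4](1)
Move 2: P2 pit5 -> P1=[7,6,6,2,4,4](0) P2=[3,5,3,0,4,0](2)
Move 3: P2 pit2 -> P1=[0,6,6,2,4,4](0) P2=[3,5,0,1,5,0](10)
Move 4: P1 pit2 -> P1=[0,6,0,3,5,5](1) P2=[4,6,0,1,5,0](10)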